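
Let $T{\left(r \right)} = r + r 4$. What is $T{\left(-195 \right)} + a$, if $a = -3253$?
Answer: $-4228$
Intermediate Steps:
$T{\left(r \right)} = 5 r$ ($T{\left(r \right)} = r + 4 r = 5 r$)
$T{\left(-195 \right)} + a = 5 \left(-195\right) - 3253 = -975 - 3253 = -4228$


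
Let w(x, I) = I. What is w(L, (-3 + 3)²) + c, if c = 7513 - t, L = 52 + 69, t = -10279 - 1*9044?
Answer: 26836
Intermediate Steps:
t = -19323 (t = -10279 - 9044 = -19323)
L = 121
c = 26836 (c = 7513 - 1*(-19323) = 7513 + 19323 = 26836)
w(L, (-3 + 3)²) + c = (-3 + 3)² + 26836 = 0² + 26836 = 0 + 26836 = 26836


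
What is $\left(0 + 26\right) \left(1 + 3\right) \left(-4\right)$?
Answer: $-416$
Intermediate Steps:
$\left(0 + 26\right) \left(1 + 3\right) \left(-4\right) = 26 \cdot 4 \left(-4\right) = 26 \left(-16\right) = -416$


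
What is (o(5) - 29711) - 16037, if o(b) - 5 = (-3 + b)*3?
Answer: -45737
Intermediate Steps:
o(b) = -4 + 3*b (o(b) = 5 + (-3 + b)*3 = 5 + (-9 + 3*b) = -4 + 3*b)
(o(5) - 29711) - 16037 = ((-4 + 3*5) - 29711) - 16037 = ((-4 + 15) - 29711) - 16037 = (11 - 29711) - 16037 = -29700 - 16037 = -45737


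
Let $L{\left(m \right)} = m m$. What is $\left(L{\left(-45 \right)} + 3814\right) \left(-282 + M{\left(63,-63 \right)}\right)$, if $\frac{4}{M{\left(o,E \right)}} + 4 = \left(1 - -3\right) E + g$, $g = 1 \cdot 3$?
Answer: $- \frac{416612650}{253} \approx -1.6467 \cdot 10^{6}$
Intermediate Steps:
$L{\left(m \right)} = m^{2}$
$g = 3$
$M{\left(o,E \right)} = \frac{4}{-1 + 4 E}$ ($M{\left(o,E \right)} = \frac{4}{-4 + \left(\left(1 - -3\right) E + 3\right)} = \frac{4}{-4 + \left(\left(1 + 3\right) E + 3\right)} = \frac{4}{-4 + \left(4 E + 3\right)} = \frac{4}{-4 + \left(3 + 4 E\right)} = \frac{4}{-1 + 4 E}$)
$\left(L{\left(-45 \right)} + 3814\right) \left(-282 + M{\left(63,-63 \right)}\right) = \left(\left(-45\right)^{2} + 3814\right) \left(-282 + \frac{4}{-1 + 4 \left(-63\right)}\right) = \left(2025 + 3814\right) \left(-282 + \frac{4}{-1 - 252}\right) = 5839 \left(-282 + \frac{4}{-253}\right) = 5839 \left(-282 + 4 \left(- \frac{1}{253}\right)\right) = 5839 \left(-282 - \frac{4}{253}\right) = 5839 \left(- \frac{71350}{253}\right) = - \frac{416612650}{253}$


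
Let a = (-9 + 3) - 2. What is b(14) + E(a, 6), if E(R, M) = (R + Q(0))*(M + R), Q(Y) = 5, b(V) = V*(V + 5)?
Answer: 272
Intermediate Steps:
a = -8 (a = -6 - 2 = -8)
b(V) = V*(5 + V)
E(R, M) = (5 + R)*(M + R) (E(R, M) = (R + 5)*(M + R) = (5 + R)*(M + R))
b(14) + E(a, 6) = 14*(5 + 14) + ((-8)² + 5*6 + 5*(-8) + 6*(-8)) = 14*19 + (64 + 30 - 40 - 48) = 266 + 6 = 272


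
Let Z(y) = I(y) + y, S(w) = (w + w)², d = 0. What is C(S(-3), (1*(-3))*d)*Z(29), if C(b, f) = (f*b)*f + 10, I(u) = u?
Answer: 580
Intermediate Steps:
S(w) = 4*w² (S(w) = (2*w)² = 4*w²)
C(b, f) = 10 + b*f² (C(b, f) = (b*f)*f + 10 = b*f² + 10 = 10 + b*f²)
Z(y) = 2*y (Z(y) = y + y = 2*y)
C(S(-3), (1*(-3))*d)*Z(29) = (10 + (4*(-3)²)*((1*(-3))*0)²)*(2*29) = (10 + (4*9)*(-3*0)²)*58 = (10 + 36*0²)*58 = (10 + 36*0)*58 = (10 + 0)*58 = 10*58 = 580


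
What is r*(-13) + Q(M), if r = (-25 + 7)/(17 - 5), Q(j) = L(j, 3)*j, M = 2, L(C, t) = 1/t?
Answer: 121/6 ≈ 20.167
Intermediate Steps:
Q(j) = j/3
r = -3/2 (r = -18/12 = -18*1/12 = -3/2 ≈ -1.5000)
r*(-13) + Q(M) = -3/2*(-13) + (⅓)*2 = 39/2 + ⅔ = 121/6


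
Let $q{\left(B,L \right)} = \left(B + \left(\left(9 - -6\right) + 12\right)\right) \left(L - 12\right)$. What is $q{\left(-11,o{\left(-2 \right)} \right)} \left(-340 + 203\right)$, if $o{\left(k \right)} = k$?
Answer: $30688$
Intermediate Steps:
$q{\left(B,L \right)} = \left(-12 + L\right) \left(27 + B\right)$ ($q{\left(B,L \right)} = \left(B + \left(\left(9 + 6\right) + 12\right)\right) \left(-12 + L\right) = \left(B + \left(15 + 12\right)\right) \left(-12 + L\right) = \left(B + 27\right) \left(-12 + L\right) = \left(27 + B\right) \left(-12 + L\right) = \left(-12 + L\right) \left(27 + B\right)$)
$q{\left(-11,o{\left(-2 \right)} \right)} \left(-340 + 203\right) = \left(-324 - -132 + 27 \left(-2\right) - -22\right) \left(-340 + 203\right) = \left(-324 + 132 - 54 + 22\right) \left(-137\right) = \left(-224\right) \left(-137\right) = 30688$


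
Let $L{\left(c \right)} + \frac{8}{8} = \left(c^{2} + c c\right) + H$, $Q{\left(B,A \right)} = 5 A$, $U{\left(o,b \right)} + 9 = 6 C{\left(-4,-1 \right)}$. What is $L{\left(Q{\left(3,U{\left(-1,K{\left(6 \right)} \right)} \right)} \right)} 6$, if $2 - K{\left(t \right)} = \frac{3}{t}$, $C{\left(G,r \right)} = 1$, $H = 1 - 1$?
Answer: $2694$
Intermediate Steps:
$H = 0$
$K{\left(t \right)} = 2 - \frac{3}{t}$
$U{\left(o,b \right)} = -3$ ($U{\left(o,b \right)} = -9 + 6 \cdot 1 = -9 + 6 = -3$)
$L{\left(c \right)} = -1 + 2 c^{2}$ ($L{\left(c \right)} = -1 + \left(\left(c^{2} + c c\right) + 0\right) = -1 + \left(\left(c^{2} + c^{2}\right) + 0\right) = -1 + \left(2 c^{2} + 0\right) = -1 + 2 c^{2}$)
$L{\left(Q{\left(3,U{\left(-1,K{\left(6 \right)} \right)} \right)} \right)} 6 = \left(-1 + 2 \left(5 \left(-3\right)\right)^{2}\right) 6 = \left(-1 + 2 \left(-15\right)^{2}\right) 6 = \left(-1 + 2 \cdot 225\right) 6 = \left(-1 + 450\right) 6 = 449 \cdot 6 = 2694$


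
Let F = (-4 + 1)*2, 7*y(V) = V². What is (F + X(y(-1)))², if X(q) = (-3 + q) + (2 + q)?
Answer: 2209/49 ≈ 45.082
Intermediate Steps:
y(V) = V²/7
X(q) = -1 + 2*q
F = -6 (F = -3*2 = -6)
(F + X(y(-1)))² = (-6 + (-1 + 2*((⅐)*(-1)²)))² = (-6 + (-1 + 2*((⅐)*1)))² = (-6 + (-1 + 2*(⅐)))² = (-6 + (-1 + 2/7))² = (-6 - 5/7)² = (-47/7)² = 2209/49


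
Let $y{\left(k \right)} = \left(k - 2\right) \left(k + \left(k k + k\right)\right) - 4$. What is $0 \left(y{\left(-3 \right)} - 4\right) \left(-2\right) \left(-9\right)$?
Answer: $0$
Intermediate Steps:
$y{\left(k \right)} = -4 + \left(-2 + k\right) \left(k^{2} + 2 k\right)$ ($y{\left(k \right)} = \left(-2 + k\right) \left(k + \left(k^{2} + k\right)\right) - 4 = \left(-2 + k\right) \left(k + \left(k + k^{2}\right)\right) - 4 = \left(-2 + k\right) \left(k^{2} + 2 k\right) - 4 = -4 + \left(-2 + k\right) \left(k^{2} + 2 k\right)$)
$0 \left(y{\left(-3 \right)} - 4\right) \left(-2\right) \left(-9\right) = 0 \left(\left(-4 + \left(-3\right)^{3} - -12\right) - 4\right) \left(-2\right) \left(-9\right) = 0 \left(\left(-4 - 27 + 12\right) - 4\right) \left(-2\right) \left(-9\right) = 0 \left(-19 - 4\right) \left(-2\right) \left(-9\right) = 0 \left(-23\right) \left(-2\right) \left(-9\right) = 0 \left(-2\right) \left(-9\right) = 0 \left(-9\right) = 0$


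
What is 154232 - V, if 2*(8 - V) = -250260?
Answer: 29094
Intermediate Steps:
V = 125138 (V = 8 - ½*(-250260) = 8 + 125130 = 125138)
154232 - V = 154232 - 1*125138 = 154232 - 125138 = 29094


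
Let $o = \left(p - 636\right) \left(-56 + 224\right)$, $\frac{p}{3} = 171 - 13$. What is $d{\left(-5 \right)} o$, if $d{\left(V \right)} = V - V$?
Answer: $0$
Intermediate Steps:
$p = 474$ ($p = 3 \left(171 - 13\right) = 3 \cdot 158 = 474$)
$d{\left(V \right)} = 0$
$o = -27216$ ($o = \left(474 - 636\right) \left(-56 + 224\right) = \left(-162\right) 168 = -27216$)
$d{\left(-5 \right)} o = 0 \left(-27216\right) = 0$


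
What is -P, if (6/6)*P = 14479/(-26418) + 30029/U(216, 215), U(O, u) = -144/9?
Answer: 396768893/211344 ≈ 1877.4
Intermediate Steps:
U(O, u) = -16 (U(O, u) = -144*⅑ = -16)
P = -396768893/211344 (P = 14479/(-26418) + 30029/(-16) = 14479*(-1/26418) + 30029*(-1/16) = -14479/26418 - 30029/16 = -396768893/211344 ≈ -1877.4)
-P = -1*(-396768893/211344) = 396768893/211344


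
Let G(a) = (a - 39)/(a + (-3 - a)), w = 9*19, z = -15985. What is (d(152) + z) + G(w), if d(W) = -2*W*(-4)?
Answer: -14813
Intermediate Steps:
d(W) = 8*W
w = 171
G(a) = 13 - a/3 (G(a) = (-39 + a)/(-3) = (-39 + a)*(-1/3) = 13 - a/3)
(d(152) + z) + G(w) = (8*152 - 15985) + (13 - 1/3*171) = (1216 - 15985) + (13 - 57) = -14769 - 44 = -14813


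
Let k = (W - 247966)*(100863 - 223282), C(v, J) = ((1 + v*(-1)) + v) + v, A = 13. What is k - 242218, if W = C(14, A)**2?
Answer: 30327963261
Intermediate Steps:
C(v, J) = 1 + v (C(v, J) = ((1 - v) + v) + v = 1 + v)
W = 225 (W = (1 + 14)**2 = 15**2 = 225)
k = 30328205479 (k = (225 - 247966)*(100863 - 223282) = -247741*(-122419) = 30328205479)
k - 242218 = 30328205479 - 242218 = 30327963261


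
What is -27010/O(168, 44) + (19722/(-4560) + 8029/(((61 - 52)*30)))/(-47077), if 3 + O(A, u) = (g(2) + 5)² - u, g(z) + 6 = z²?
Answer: 137327270869/193204008 ≈ 710.79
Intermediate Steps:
g(z) = -6 + z²
O(A, u) = 6 - u (O(A, u) = -3 + (((-6 + 2²) + 5)² - u) = -3 + (((-6 + 4) + 5)² - u) = -3 + ((-2 + 5)² - u) = -3 + (3² - u) = -3 + (9 - u) = 6 - u)
-27010/O(168, 44) + (19722/(-4560) + 8029/(((61 - 52)*30)))/(-47077) = -27010/(6 - 1*44) + (19722/(-4560) + 8029/(((61 - 52)*30)))/(-47077) = -27010/(6 - 44) + (19722*(-1/4560) + 8029/((9*30)))*(-1/47077) = -27010/(-38) + (-173/40 + 8029/270)*(-1/47077) = -27010*(-1/38) + (-173/40 + 8029*(1/270))*(-1/47077) = 13505/19 + (-173/40 + 8029/270)*(-1/47077) = 13505/19 + (5489/216)*(-1/47077) = 13505/19 - 5489/10168632 = 137327270869/193204008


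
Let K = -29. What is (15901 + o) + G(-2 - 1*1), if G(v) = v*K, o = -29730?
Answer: -13742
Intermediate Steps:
G(v) = -29*v (G(v) = v*(-29) = -29*v)
(15901 + o) + G(-2 - 1*1) = (15901 - 29730) - 29*(-2 - 1*1) = -13829 - 29*(-2 - 1) = -13829 - 29*(-3) = -13829 + 87 = -13742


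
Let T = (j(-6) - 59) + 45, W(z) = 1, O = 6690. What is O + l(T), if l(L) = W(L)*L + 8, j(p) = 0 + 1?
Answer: 6685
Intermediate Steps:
j(p) = 1
T = -13 (T = (1 - 59) + 45 = -58 + 45 = -13)
l(L) = 8 + L (l(L) = 1*L + 8 = L + 8 = 8 + L)
O + l(T) = 6690 + (8 - 13) = 6690 - 5 = 6685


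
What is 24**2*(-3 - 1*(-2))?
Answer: -576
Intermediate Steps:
24**2*(-3 - 1*(-2)) = 576*(-3 + 2) = 576*(-1) = -576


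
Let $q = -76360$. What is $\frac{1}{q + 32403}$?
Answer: $- \frac{1}{43957} \approx -2.275 \cdot 10^{-5}$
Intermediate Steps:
$\frac{1}{q + 32403} = \frac{1}{-76360 + 32403} = \frac{1}{-43957} = - \frac{1}{43957}$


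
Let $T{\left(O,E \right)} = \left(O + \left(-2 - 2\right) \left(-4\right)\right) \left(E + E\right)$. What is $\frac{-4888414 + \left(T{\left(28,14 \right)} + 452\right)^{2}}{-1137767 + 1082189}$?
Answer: $\frac{342093}{9263} \approx 36.931$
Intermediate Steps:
$T{\left(O,E \right)} = 2 E \left(16 + O\right)$ ($T{\left(O,E \right)} = \left(O - -16\right) 2 E = \left(O + 16\right) 2 E = \left(16 + O\right) 2 E = 2 E \left(16 + O\right)$)
$\frac{-4888414 + \left(T{\left(28,14 \right)} + 452\right)^{2}}{-1137767 + 1082189} = \frac{-4888414 + \left(2 \cdot 14 \left(16 + 28\right) + 452\right)^{2}}{-1137767 + 1082189} = \frac{-4888414 + \left(2 \cdot 14 \cdot 44 + 452\right)^{2}}{-55578} = \left(-4888414 + \left(1232 + 452\right)^{2}\right) \left(- \frac{1}{55578}\right) = \left(-4888414 + 1684^{2}\right) \left(- \frac{1}{55578}\right) = \left(-4888414 + 2835856\right) \left(- \frac{1}{55578}\right) = \left(-2052558\right) \left(- \frac{1}{55578}\right) = \frac{342093}{9263}$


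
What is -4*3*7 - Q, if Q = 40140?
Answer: -40224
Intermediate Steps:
-4*3*7 - Q = -4*3*7 - 1*40140 = -12*7 - 40140 = -84 - 40140 = -40224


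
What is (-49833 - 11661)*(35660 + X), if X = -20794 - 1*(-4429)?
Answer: -1186526730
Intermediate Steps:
X = -16365 (X = -20794 + 4429 = -16365)
(-49833 - 11661)*(35660 + X) = (-49833 - 11661)*(35660 - 16365) = -61494*19295 = -1186526730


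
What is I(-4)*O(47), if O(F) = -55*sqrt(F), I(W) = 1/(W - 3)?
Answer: 55*sqrt(47)/7 ≈ 53.866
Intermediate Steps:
I(W) = 1/(-3 + W)
I(-4)*O(47) = (-55*sqrt(47))/(-3 - 4) = (-55*sqrt(47))/(-7) = -(-55)*sqrt(47)/7 = 55*sqrt(47)/7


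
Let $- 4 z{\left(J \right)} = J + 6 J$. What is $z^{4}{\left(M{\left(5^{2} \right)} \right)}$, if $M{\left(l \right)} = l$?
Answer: $\frac{937890625}{256} \approx 3.6636 \cdot 10^{6}$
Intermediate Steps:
$z{\left(J \right)} = - \frac{7 J}{4}$ ($z{\left(J \right)} = - \frac{J + 6 J}{4} = - \frac{7 J}{4}$)
$z^{4}{\left(M{\left(5^{2} \right)} \right)} = \left(- \frac{7 \cdot 5^{2}}{4}\right)^{4} = \left(\left(- \frac{7}{4}\right) 25\right)^{4} = \left(- \frac{175}{4}\right)^{4} = \frac{937890625}{256}$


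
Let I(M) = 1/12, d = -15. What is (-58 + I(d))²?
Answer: 483025/144 ≈ 3354.3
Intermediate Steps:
I(M) = 1/12
(-58 + I(d))² = (-58 + 1/12)² = (-695/12)² = 483025/144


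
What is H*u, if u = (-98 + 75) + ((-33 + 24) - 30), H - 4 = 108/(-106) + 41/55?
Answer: -673506/2915 ≈ -231.05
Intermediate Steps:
H = 10863/2915 (H = 4 + (108/(-106) + 41/55) = 4 + (108*(-1/106) + 41*(1/55)) = 4 + (-54/53 + 41/55) = 4 - 797/2915 = 10863/2915 ≈ 3.7266)
u = -62 (u = -23 + (-9 - 30) = -23 - 39 = -62)
H*u = (10863/2915)*(-62) = -673506/2915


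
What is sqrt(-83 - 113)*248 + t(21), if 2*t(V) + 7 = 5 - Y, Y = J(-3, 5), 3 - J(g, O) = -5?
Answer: -5 + 3472*I ≈ -5.0 + 3472.0*I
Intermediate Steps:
J(g, O) = 8 (J(g, O) = 3 - 1*(-5) = 3 + 5 = 8)
Y = 8
t(V) = -5 (t(V) = -7/2 + (5 - 1*8)/2 = -7/2 + (5 - 8)/2 = -7/2 + (1/2)*(-3) = -7/2 - 3/2 = -5)
sqrt(-83 - 113)*248 + t(21) = sqrt(-83 - 113)*248 - 5 = sqrt(-196)*248 - 5 = (14*I)*248 - 5 = 3472*I - 5 = -5 + 3472*I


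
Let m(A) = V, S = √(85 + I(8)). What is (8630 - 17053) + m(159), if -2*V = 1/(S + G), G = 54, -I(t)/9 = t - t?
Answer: -23845540/2831 + √85/5662 ≈ -8423.0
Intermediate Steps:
I(t) = 0 (I(t) = -9*(t - t) = -9*0 = 0)
S = √85 (S = √(85 + 0) = √85 ≈ 9.2195)
V = -1/(2*(54 + √85)) (V = -1/(2*(√85 + 54)) = -1/(2*(54 + √85)) ≈ -0.0079089)
m(A) = -27/2831 + √85/5662
(8630 - 17053) + m(159) = (8630 - 17053) + (-27/2831 + √85/5662) = -8423 + (-27/2831 + √85/5662) = -23845540/2831 + √85/5662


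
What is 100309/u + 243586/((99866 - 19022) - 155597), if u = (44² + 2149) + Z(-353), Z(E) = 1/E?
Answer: 327954678091/15399160716 ≈ 21.297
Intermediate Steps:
u = 1442004/353 (u = (44² + 2149) + 1/(-353) = (1936 + 2149) - 1/353 = 4085 - 1/353 = 1442004/353 ≈ 4085.0)
100309/u + 243586/((99866 - 19022) - 155597) = 100309/(1442004/353) + 243586/((99866 - 19022) - 155597) = 100309*(353/1442004) + 243586/(80844 - 155597) = 35409077/1442004 + 243586/(-74753) = 35409077/1442004 + 243586*(-1/74753) = 35409077/1442004 - 34798/10679 = 327954678091/15399160716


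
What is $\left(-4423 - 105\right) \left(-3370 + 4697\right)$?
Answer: $-6008656$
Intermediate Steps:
$\left(-4423 - 105\right) \left(-3370 + 4697\right) = \left(-4423 + \left(200 - 305\right)\right) 1327 = \left(-4423 - 105\right) 1327 = \left(-4528\right) 1327 = -6008656$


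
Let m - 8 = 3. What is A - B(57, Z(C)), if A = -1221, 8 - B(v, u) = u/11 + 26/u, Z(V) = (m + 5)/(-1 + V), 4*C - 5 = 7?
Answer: -53901/44 ≈ -1225.0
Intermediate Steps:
C = 3 (C = 5/4 + (1/4)*7 = 5/4 + 7/4 = 3)
m = 11 (m = 8 + 3 = 11)
Z(V) = 16/(-1 + V) (Z(V) = (11 + 5)/(-1 + V) = 16/(-1 + V))
B(v, u) = 8 - 26/u - u/11 (B(v, u) = 8 - (u/11 + 26/u) = 8 - (26/u + u/11) = 8 + (-26/u - u/11) = 8 - 26/u - u/11)
A - B(57, Z(C)) = -1221 - (8 - 26/(16/(-1 + 3)) - 16/(11*(-1 + 3))) = -1221 - (8 - 26/(16/2) - 16/(11*2)) = -1221 - (8 - 26/(16*(1/2)) - 16/(11*2)) = -1221 - (8 - 26/8 - 1/11*8) = -1221 - (8 - 26*1/8 - 8/11) = -1221 - (8 - 13/4 - 8/11) = -1221 - 1*177/44 = -1221 - 177/44 = -53901/44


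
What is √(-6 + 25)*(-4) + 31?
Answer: 31 - 4*√19 ≈ 13.564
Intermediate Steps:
√(-6 + 25)*(-4) + 31 = √19*(-4) + 31 = -4*√19 + 31 = 31 - 4*√19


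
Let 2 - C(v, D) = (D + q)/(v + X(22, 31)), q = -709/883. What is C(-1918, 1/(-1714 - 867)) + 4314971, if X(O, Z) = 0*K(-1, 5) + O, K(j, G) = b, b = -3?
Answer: 4661279364735943/1080256902 ≈ 4.3150e+6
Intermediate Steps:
q = -709/883 (q = -709*1/883 = -709/883 ≈ -0.80294)
K(j, G) = -3
X(O, Z) = O (X(O, Z) = 0*(-3) + O = 0 + O = O)
C(v, D) = 2 - (-709/883 + D)/(22 + v) (C(v, D) = 2 - (D - 709/883)/(v + 22) = 2 - (-709/883 + D)/(22 + v))
C(-1918, 1/(-1714 - 867)) + 4314971 = (39561/883 - 1/(-1714 - 867) + 2*(-1918))/(22 - 1918) + 4314971 = (39561/883 - 1/(-2581) - 3836)/(-1896) + 4314971 = -(39561/883 - 1*(-1/2581) - 3836)/1896 + 4314971 = -(39561/883 + 1/2581 - 3836)/1896 + 4314971 = -1/1896*(-8640224404/2279023) + 4314971 = 2160056101/1080256902 + 4314971 = 4661279364735943/1080256902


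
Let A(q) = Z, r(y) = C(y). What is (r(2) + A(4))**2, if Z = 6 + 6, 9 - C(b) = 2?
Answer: 361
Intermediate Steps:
C(b) = 7 (C(b) = 9 - 1*2 = 9 - 2 = 7)
Z = 12
r(y) = 7
A(q) = 12
(r(2) + A(4))**2 = (7 + 12)**2 = 19**2 = 361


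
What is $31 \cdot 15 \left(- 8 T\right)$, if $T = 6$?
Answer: $-22320$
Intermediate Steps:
$31 \cdot 15 \left(- 8 T\right) = 31 \cdot 15 \left(\left(-8\right) 6\right) = 465 \left(-48\right) = -22320$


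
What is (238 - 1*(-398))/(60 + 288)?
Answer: 53/29 ≈ 1.8276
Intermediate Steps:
(238 - 1*(-398))/(60 + 288) = (238 + 398)/348 = 636*(1/348) = 53/29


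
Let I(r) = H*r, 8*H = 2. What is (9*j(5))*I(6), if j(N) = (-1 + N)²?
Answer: 216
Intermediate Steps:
H = ¼ (H = (⅛)*2 = ¼ ≈ 0.25000)
I(r) = r/4
(9*j(5))*I(6) = (9*(-1 + 5)²)*((¼)*6) = (9*4²)*(3/2) = (9*16)*(3/2) = 144*(3/2) = 216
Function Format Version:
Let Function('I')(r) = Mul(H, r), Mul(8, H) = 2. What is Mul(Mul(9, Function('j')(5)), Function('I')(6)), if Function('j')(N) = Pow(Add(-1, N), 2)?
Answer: 216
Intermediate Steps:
H = Rational(1, 4) (H = Mul(Rational(1, 8), 2) = Rational(1, 4) ≈ 0.25000)
Function('I')(r) = Mul(Rational(1, 4), r)
Mul(Mul(9, Function('j')(5)), Function('I')(6)) = Mul(Mul(9, Pow(Add(-1, 5), 2)), Mul(Rational(1, 4), 6)) = Mul(Mul(9, Pow(4, 2)), Rational(3, 2)) = Mul(Mul(9, 16), Rational(3, 2)) = Mul(144, Rational(3, 2)) = 216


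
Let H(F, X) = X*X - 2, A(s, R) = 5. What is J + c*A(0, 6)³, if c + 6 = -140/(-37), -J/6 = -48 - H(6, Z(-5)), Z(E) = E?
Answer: 5512/37 ≈ 148.97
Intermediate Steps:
H(F, X) = -2 + X² (H(F, X) = X² - 2 = -2 + X²)
J = 426 (J = -6*(-48 - (-2 + (-5)²)) = -6*(-48 - (-2 + 25)) = -6*(-48 - 1*23) = -6*(-48 - 23) = -6*(-71) = 426)
c = -82/37 (c = -6 - 140/(-37) = -6 - 140*(-1/37) = -6 + 140/37 = -82/37 ≈ -2.2162)
J + c*A(0, 6)³ = 426 - 82/37*5³ = 426 - 82/37*125 = 426 - 10250/37 = 5512/37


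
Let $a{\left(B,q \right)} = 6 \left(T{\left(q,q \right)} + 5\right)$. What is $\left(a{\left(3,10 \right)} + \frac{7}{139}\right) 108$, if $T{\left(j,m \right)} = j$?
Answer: $\frac{1351836}{139} \approx 9725.4$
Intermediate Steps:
$a{\left(B,q \right)} = 30 + 6 q$ ($a{\left(B,q \right)} = 6 \left(q + 5\right) = 6 \left(5 + q\right) = 30 + 6 q$)
$\left(a{\left(3,10 \right)} + \frac{7}{139}\right) 108 = \left(\left(30 + 6 \cdot 10\right) + \frac{7}{139}\right) 108 = \left(\left(30 + 60\right) + 7 \cdot \frac{1}{139}\right) 108 = \left(90 + \frac{7}{139}\right) 108 = \frac{12517}{139} \cdot 108 = \frac{1351836}{139}$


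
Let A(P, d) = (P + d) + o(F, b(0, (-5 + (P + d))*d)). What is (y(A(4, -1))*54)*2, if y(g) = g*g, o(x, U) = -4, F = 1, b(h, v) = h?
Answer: 108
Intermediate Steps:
A(P, d) = -4 + P + d (A(P, d) = (P + d) - 4 = -4 + P + d)
y(g) = g²
(y(A(4, -1))*54)*2 = ((-4 + 4 - 1)²*54)*2 = ((-1)²*54)*2 = (1*54)*2 = 54*2 = 108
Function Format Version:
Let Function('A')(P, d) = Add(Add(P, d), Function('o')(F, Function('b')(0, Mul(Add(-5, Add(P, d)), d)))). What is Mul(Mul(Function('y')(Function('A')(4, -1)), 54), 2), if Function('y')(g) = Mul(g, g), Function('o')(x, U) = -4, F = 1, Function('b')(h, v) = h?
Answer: 108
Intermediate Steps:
Function('A')(P, d) = Add(-4, P, d) (Function('A')(P, d) = Add(Add(P, d), -4) = Add(-4, P, d))
Function('y')(g) = Pow(g, 2)
Mul(Mul(Function('y')(Function('A')(4, -1)), 54), 2) = Mul(Mul(Pow(Add(-4, 4, -1), 2), 54), 2) = Mul(Mul(Pow(-1, 2), 54), 2) = Mul(Mul(1, 54), 2) = Mul(54, 2) = 108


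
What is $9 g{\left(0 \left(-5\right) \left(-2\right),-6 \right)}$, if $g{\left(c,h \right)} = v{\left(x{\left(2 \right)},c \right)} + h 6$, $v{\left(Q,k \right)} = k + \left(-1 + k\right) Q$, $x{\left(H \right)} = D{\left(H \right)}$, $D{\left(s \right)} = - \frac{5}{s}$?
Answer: $- \frac{603}{2} \approx -301.5$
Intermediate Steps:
$x{\left(H \right)} = - \frac{5}{H}$
$v{\left(Q,k \right)} = k + Q \left(-1 + k\right)$
$g{\left(c,h \right)} = \frac{5}{2} + 6 h - \frac{3 c}{2}$ ($g{\left(c,h \right)} = \left(c - - \frac{5}{2} + - \frac{5}{2} c\right) + h 6 = \left(c - \left(-5\right) \frac{1}{2} + \left(-5\right) \frac{1}{2} c\right) + 6 h = \left(c - - \frac{5}{2} - \frac{5 c}{2}\right) + 6 h = \left(c + \frac{5}{2} - \frac{5 c}{2}\right) + 6 h = \left(\frac{5}{2} - \frac{3 c}{2}\right) + 6 h = \frac{5}{2} + 6 h - \frac{3 c}{2}$)
$9 g{\left(0 \left(-5\right) \left(-2\right),-6 \right)} = 9 \left(\frac{5}{2} + 6 \left(-6\right) - \frac{3 \cdot 0 \left(-5\right) \left(-2\right)}{2}\right) = 9 \left(\frac{5}{2} - 36 - \frac{3 \cdot 0 \left(-2\right)}{2}\right) = 9 \left(\frac{5}{2} - 36 - 0\right) = 9 \left(\frac{5}{2} - 36 + 0\right) = 9 \left(- \frac{67}{2}\right) = - \frac{603}{2}$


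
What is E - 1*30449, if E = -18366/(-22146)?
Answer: -112384198/3691 ≈ -30448.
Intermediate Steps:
E = 3061/3691 (E = -18366*(-1/22146) = 3061/3691 ≈ 0.82931)
E - 1*30449 = 3061/3691 - 1*30449 = 3061/3691 - 30449 = -112384198/3691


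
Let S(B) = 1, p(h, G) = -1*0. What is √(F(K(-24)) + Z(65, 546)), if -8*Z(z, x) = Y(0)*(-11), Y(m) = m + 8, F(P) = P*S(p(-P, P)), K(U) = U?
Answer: I*√13 ≈ 3.6056*I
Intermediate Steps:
p(h, G) = 0
F(P) = P (F(P) = P*1 = P)
Y(m) = 8 + m
Z(z, x) = 11 (Z(z, x) = -(8 + 0)*(-11)/8 = -(-11) = -⅛*(-88) = 11)
√(F(K(-24)) + Z(65, 546)) = √(-24 + 11) = √(-13) = I*√13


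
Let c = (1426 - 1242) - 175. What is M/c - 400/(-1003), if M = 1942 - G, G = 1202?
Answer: 745820/9027 ≈ 82.621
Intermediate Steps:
c = 9 (c = 184 - 175 = 9)
M = 740 (M = 1942 - 1*1202 = 1942 - 1202 = 740)
M/c - 400/(-1003) = 740/9 - 400/(-1003) = 740*(1/9) - 400*(-1/1003) = 740/9 + 400/1003 = 745820/9027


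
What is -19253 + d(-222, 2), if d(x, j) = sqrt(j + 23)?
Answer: -19248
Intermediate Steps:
d(x, j) = sqrt(23 + j)
-19253 + d(-222, 2) = -19253 + sqrt(23 + 2) = -19253 + sqrt(25) = -19253 + 5 = -19248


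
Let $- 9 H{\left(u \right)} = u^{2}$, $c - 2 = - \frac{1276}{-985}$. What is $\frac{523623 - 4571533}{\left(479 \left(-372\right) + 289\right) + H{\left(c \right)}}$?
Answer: $\frac{3927383479750}{172603227999} \approx 22.754$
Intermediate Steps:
$c = \frac{3246}{985}$ ($c = 2 - \frac{1276}{-985} = 2 - - \frac{1276}{985} = 2 + \frac{1276}{985} = \frac{3246}{985} \approx 3.2954$)
$H{\left(u \right)} = - \frac{u^{2}}{9}$
$\frac{523623 - 4571533}{\left(479 \left(-372\right) + 289\right) + H{\left(c \right)}} = \frac{523623 - 4571533}{\left(479 \left(-372\right) + 289\right) - \frac{\left(\frac{3246}{985}\right)^{2}}{9}} = - \frac{4047910}{\left(-178188 + 289\right) - \frac{1170724}{970225}} = - \frac{4047910}{-177899 - \frac{1170724}{970225}} = - \frac{4047910}{- \frac{172603227999}{970225}} = \left(-4047910\right) \left(- \frac{970225}{172603227999}\right) = \frac{3927383479750}{172603227999}$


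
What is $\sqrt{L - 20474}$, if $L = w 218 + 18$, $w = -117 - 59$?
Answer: $6 i \sqrt{1634} \approx 242.54 i$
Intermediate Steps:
$w = -176$
$L = -38350$ ($L = \left(-176\right) 218 + 18 = -38368 + 18 = -38350$)
$\sqrt{L - 20474} = \sqrt{-38350 - 20474} = \sqrt{-58824} = 6 i \sqrt{1634}$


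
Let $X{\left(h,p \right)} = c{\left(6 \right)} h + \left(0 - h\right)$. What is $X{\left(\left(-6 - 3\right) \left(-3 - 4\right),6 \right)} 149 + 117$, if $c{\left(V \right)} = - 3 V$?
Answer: $-178236$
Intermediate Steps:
$X{\left(h,p \right)} = - 19 h$ ($X{\left(h,p \right)} = \left(-3\right) 6 h + \left(0 - h\right) = - 18 h - h = - 19 h$)
$X{\left(\left(-6 - 3\right) \left(-3 - 4\right),6 \right)} 149 + 117 = - 19 \left(-6 - 3\right) \left(-3 - 4\right) 149 + 117 = - 19 \left(\left(-9\right) \left(-7\right)\right) 149 + 117 = \left(-19\right) 63 \cdot 149 + 117 = \left(-1197\right) 149 + 117 = -178353 + 117 = -178236$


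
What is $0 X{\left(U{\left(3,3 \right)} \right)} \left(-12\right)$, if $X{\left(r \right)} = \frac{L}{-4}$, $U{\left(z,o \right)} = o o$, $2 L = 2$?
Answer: $0$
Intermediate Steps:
$L = 1$ ($L = \frac{1}{2} \cdot 2 = 1$)
$U{\left(z,o \right)} = o^{2}$
$X{\left(r \right)} = - \frac{1}{4}$ ($X{\left(r \right)} = 1 \frac{1}{-4} = 1 \left(- \frac{1}{4}\right) = - \frac{1}{4}$)
$0 X{\left(U{\left(3,3 \right)} \right)} \left(-12\right) = 0 \left(- \frac{1}{4}\right) \left(-12\right) = 0 \left(-12\right) = 0$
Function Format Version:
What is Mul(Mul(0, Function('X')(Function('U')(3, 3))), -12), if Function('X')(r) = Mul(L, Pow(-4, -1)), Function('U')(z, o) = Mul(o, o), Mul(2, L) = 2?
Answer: 0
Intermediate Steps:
L = 1 (L = Mul(Rational(1, 2), 2) = 1)
Function('U')(z, o) = Pow(o, 2)
Function('X')(r) = Rational(-1, 4) (Function('X')(r) = Mul(1, Pow(-4, -1)) = Mul(1, Rational(-1, 4)) = Rational(-1, 4))
Mul(Mul(0, Function('X')(Function('U')(3, 3))), -12) = Mul(Mul(0, Rational(-1, 4)), -12) = Mul(0, -12) = 0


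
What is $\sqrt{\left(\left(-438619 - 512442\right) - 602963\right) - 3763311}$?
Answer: $3 i \sqrt{590815} \approx 2305.9 i$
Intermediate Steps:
$\sqrt{\left(\left(-438619 - 512442\right) - 602963\right) - 3763311} = \sqrt{\left(-951061 - 602963\right) - 3763311} = \sqrt{-1554024 - 3763311} = \sqrt{-5317335} = 3 i \sqrt{590815}$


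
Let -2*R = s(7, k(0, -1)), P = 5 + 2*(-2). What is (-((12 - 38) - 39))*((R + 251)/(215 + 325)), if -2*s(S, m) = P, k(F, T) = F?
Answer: 4355/144 ≈ 30.243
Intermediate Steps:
P = 1 (P = 5 - 4 = 1)
s(S, m) = -½ (s(S, m) = -½*1 = -½)
R = ¼ (R = -½*(-½) = ¼ ≈ 0.25000)
(-((12 - 38) - 39))*((R + 251)/(215 + 325)) = (-((12 - 38) - 39))*((¼ + 251)/(215 + 325)) = (-(-26 - 39))*((1005/4)/540) = (-1*(-65))*((1005/4)*(1/540)) = 65*(67/144) = 4355/144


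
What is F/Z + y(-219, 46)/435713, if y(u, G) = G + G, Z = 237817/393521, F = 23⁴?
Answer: 47982157862058957/103619958521 ≈ 4.6306e+5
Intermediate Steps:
F = 279841
Z = 237817/393521 (Z = 237817*(1/393521) = 237817/393521 ≈ 0.60433)
y(u, G) = 2*G
F/Z + y(-219, 46)/435713 = 279841/(237817/393521) + (2*46)/435713 = 279841*(393521/237817) + 92*(1/435713) = 110123310161/237817 + 92/435713 = 47982157862058957/103619958521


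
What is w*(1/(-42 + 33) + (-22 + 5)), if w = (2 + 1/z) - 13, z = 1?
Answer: 1540/9 ≈ 171.11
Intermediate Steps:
w = -10 (w = (2 + 1/1) - 13 = (2 + 1) - 13 = 3 - 13 = -10)
w*(1/(-42 + 33) + (-22 + 5)) = -10*(1/(-42 + 33) + (-22 + 5)) = -10*(1/(-9) - 17) = -10*(-⅑ - 17) = -10*(-154/9) = 1540/9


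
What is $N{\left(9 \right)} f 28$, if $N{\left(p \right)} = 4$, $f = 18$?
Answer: $2016$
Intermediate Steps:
$N{\left(9 \right)} f 28 = 4 \cdot 18 \cdot 28 = 72 \cdot 28 = 2016$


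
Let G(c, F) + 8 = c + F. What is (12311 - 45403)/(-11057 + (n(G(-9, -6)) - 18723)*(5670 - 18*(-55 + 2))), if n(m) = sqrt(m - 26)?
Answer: 586353408604/2197713002773015 + 219201408*I/2197713002773015 ≈ 0.0002668 + 9.9741e-8*I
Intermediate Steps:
G(c, F) = -8 + F + c (G(c, F) = -8 + (c + F) = -8 + (F + c) = -8 + F + c)
n(m) = sqrt(-26 + m)
(12311 - 45403)/(-11057 + (n(G(-9, -6)) - 18723)*(5670 - 18*(-55 + 2))) = (12311 - 45403)/(-11057 + (sqrt(-26 + (-8 - 6 - 9)) - 18723)*(5670 - 18*(-55 + 2))) = -33092/(-11057 + (sqrt(-26 - 23) - 18723)*(5670 - 18*(-53))) = -33092/(-11057 + (sqrt(-49) - 18723)*(5670 + 954)) = -33092/(-11057 + (7*I - 18723)*6624) = -33092/(-11057 + (-18723 + 7*I)*6624) = -33092/(-11057 + (-124021152 + 46368*I)) = -33092*(-124032209 - 46368*I)/15383991019411105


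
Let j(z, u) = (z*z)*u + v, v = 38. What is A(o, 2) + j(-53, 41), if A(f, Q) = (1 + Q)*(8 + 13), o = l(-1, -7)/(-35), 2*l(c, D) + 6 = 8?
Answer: 115270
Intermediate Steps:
l(c, D) = 1 (l(c, D) = -3 + (½)*8 = -3 + 4 = 1)
j(z, u) = 38 + u*z² (j(z, u) = (z*z)*u + 38 = z²*u + 38 = u*z² + 38 = 38 + u*z²)
o = -1/35 (o = 1/(-35) = 1*(-1/35) = -1/35 ≈ -0.028571)
A(f, Q) = 21 + 21*Q (A(f, Q) = (1 + Q)*21 = 21 + 21*Q)
A(o, 2) + j(-53, 41) = (21 + 21*2) + (38 + 41*(-53)²) = (21 + 42) + (38 + 41*2809) = 63 + (38 + 115169) = 63 + 115207 = 115270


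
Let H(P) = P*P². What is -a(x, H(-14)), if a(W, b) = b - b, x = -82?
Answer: 0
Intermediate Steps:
H(P) = P³
a(W, b) = 0
-a(x, H(-14)) = -1*0 = 0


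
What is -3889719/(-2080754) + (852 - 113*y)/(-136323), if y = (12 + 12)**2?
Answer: 221305825727/94551542514 ≈ 2.3406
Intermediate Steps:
y = 576 (y = 24**2 = 576)
-3889719/(-2080754) + (852 - 113*y)/(-136323) = -3889719/(-2080754) + (852 - 113*576)/(-136323) = -3889719*(-1/2080754) + (852 - 65088)*(-1/136323) = 3889719/2080754 - 64236*(-1/136323) = 3889719/2080754 + 21412/45441 = 221305825727/94551542514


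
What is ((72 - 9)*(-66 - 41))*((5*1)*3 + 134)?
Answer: -1004409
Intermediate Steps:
((72 - 9)*(-66 - 41))*((5*1)*3 + 134) = (63*(-107))*(5*3 + 134) = -6741*(15 + 134) = -6741*149 = -1004409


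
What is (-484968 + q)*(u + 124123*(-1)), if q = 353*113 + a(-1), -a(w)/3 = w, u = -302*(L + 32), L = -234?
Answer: 28092752044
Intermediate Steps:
u = 61004 (u = -302*(-234 + 32) = -302*(-202) = 61004)
a(w) = -3*w
q = 39892 (q = 353*113 - 3*(-1) = 39889 + 3 = 39892)
(-484968 + q)*(u + 124123*(-1)) = (-484968 + 39892)*(61004 + 124123*(-1)) = -445076*(61004 - 124123) = -445076*(-63119) = 28092752044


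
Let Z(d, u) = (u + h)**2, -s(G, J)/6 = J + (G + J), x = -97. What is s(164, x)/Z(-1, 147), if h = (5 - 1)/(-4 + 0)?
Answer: 45/5329 ≈ 0.0084444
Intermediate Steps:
s(G, J) = -12*J - 6*G (s(G, J) = -6*(J + (G + J)) = -6*(G + 2*J) = -12*J - 6*G)
h = -1 (h = 4/(-4) = 4*(-1/4) = -1)
Z(d, u) = (-1 + u)**2 (Z(d, u) = (u - 1)**2 = (-1 + u)**2)
s(164, x)/Z(-1, 147) = (-12*(-97) - 6*164)/((-1 + 147)**2) = (1164 - 984)/(146**2) = 180/21316 = 180*(1/21316) = 45/5329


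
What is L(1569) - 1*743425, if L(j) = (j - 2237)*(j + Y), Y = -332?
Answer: -1569741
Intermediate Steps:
L(j) = (-2237 + j)*(-332 + j) (L(j) = (j - 2237)*(j - 332) = (-2237 + j)*(-332 + j))
L(1569) - 1*743425 = (742684 + 1569² - 2569*1569) - 1*743425 = (742684 + 2461761 - 4030761) - 743425 = -826316 - 743425 = -1569741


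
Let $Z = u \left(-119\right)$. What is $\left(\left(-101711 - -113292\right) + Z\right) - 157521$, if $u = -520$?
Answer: $-84060$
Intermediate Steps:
$Z = 61880$ ($Z = \left(-520\right) \left(-119\right) = 61880$)
$\left(\left(-101711 - -113292\right) + Z\right) - 157521 = \left(\left(-101711 - -113292\right) + 61880\right) - 157521 = \left(\left(-101711 + 113292\right) + 61880\right) - 157521 = \left(11581 + 61880\right) - 157521 = 73461 - 157521 = -84060$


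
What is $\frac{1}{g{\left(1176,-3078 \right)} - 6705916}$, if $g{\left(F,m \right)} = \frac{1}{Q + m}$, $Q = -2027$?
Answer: $- \frac{5105}{34233701181} \approx -1.4912 \cdot 10^{-7}$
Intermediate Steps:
$g{\left(F,m \right)} = \frac{1}{-2027 + m}$
$\frac{1}{g{\left(1176,-3078 \right)} - 6705916} = \frac{1}{\frac{1}{-2027 - 3078} - 6705916} = \frac{1}{\frac{1}{-5105} - 6705916} = \frac{1}{- \frac{1}{5105} - 6705916} = \frac{1}{- \frac{34233701181}{5105}} = - \frac{5105}{34233701181}$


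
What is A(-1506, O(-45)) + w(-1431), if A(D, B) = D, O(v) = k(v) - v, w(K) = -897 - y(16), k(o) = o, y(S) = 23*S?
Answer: -2771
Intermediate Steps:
w(K) = -1265 (w(K) = -897 - 23*16 = -897 - 1*368 = -897 - 368 = -1265)
O(v) = 0 (O(v) = v - v = 0)
A(-1506, O(-45)) + w(-1431) = -1506 - 1265 = -2771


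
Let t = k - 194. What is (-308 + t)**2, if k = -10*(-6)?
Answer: 195364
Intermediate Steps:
k = 60
t = -134 (t = 60 - 194 = -134)
(-308 + t)**2 = (-308 - 134)**2 = (-442)**2 = 195364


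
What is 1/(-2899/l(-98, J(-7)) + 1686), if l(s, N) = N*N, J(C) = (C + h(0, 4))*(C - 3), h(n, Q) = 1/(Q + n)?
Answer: 18225/30715754 ≈ 0.00059334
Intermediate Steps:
J(C) = (-3 + C)*(¼ + C) (J(C) = (C + 1/(4 + 0))*(C - 3) = (C + 1/4)*(-3 + C) = (C + ¼)*(-3 + C) = (¼ + C)*(-3 + C) = (-3 + C)*(¼ + C))
l(s, N) = N²
1/(-2899/l(-98, J(-7)) + 1686) = 1/(-2899/(-¾ + (-7)² - 11/4*(-7))² + 1686) = 1/(-2899/(-¾ + 49 + 77/4)² + 1686) = 1/(-2899/((135/2)²) + 1686) = 1/(-2899/18225/4 + 1686) = 1/(-2899*4/18225 + 1686) = 1/(-11596/18225 + 1686) = 1/(30715754/18225) = 18225/30715754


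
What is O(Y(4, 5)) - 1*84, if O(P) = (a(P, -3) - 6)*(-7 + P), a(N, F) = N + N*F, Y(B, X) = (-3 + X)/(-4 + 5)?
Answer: -34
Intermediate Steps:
Y(B, X) = -3 + X (Y(B, X) = (-3 + X)/1 = (-3 + X)*1 = -3 + X)
a(N, F) = N + F*N
O(P) = (-7 + P)*(-6 - 2*P) (O(P) = (P*(1 - 3) - 6)*(-7 + P) = (P*(-2) - 6)*(-7 + P) = (-2*P - 6)*(-7 + P) = (-6 - 2*P)*(-7 + P) = (-7 + P)*(-6 - 2*P))
O(Y(4, 5)) - 1*84 = (42 - 2*(-3 + 5)² + 8*(-3 + 5)) - 1*84 = (42 - 2*2² + 8*2) - 84 = (42 - 2*4 + 16) - 84 = (42 - 8 + 16) - 84 = 50 - 84 = -34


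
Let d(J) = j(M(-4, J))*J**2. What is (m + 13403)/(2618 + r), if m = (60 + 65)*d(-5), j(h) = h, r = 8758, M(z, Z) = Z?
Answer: -1111/5688 ≈ -0.19532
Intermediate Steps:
d(J) = J**3 (d(J) = J*J**2 = J**3)
m = -15625 (m = (60 + 65)*(-5)**3 = 125*(-125) = -15625)
(m + 13403)/(2618 + r) = (-15625 + 13403)/(2618 + 8758) = -2222/11376 = -2222*1/11376 = -1111/5688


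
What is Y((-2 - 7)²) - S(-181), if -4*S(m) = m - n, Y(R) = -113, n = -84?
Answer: -549/4 ≈ -137.25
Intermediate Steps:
S(m) = -21 - m/4 (S(m) = -(m - 1*(-84))/4 = -(m + 84)/4 = -(84 + m)/4 = -21 - m/4)
Y((-2 - 7)²) - S(-181) = -113 - (-21 - ¼*(-181)) = -113 - (-21 + 181/4) = -113 - 1*97/4 = -113 - 97/4 = -549/4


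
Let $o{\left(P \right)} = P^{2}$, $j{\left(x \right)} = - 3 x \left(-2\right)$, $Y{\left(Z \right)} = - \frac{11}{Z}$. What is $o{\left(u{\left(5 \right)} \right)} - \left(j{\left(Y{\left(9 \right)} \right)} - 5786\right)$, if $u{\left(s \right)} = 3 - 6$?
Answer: $\frac{17407}{3} \approx 5802.3$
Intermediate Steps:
$j{\left(x \right)} = 6 x$
$u{\left(s \right)} = -3$
$o{\left(u{\left(5 \right)} \right)} - \left(j{\left(Y{\left(9 \right)} \right)} - 5786\right) = \left(-3\right)^{2} - \left(6 \left(- \frac{11}{9}\right) - 5786\right) = 9 - \left(6 \left(\left(-11\right) \frac{1}{9}\right) - 5786\right) = 9 - \left(6 \left(- \frac{11}{9}\right) - 5786\right) = 9 - \left(- \frac{22}{3} - 5786\right) = 9 - - \frac{17380}{3} = 9 + \frac{17380}{3} = \frac{17407}{3}$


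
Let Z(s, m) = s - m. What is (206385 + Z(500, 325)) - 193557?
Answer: 13003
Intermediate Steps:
(206385 + Z(500, 325)) - 193557 = (206385 + (500 - 1*325)) - 193557 = (206385 + (500 - 325)) - 193557 = (206385 + 175) - 193557 = 206560 - 193557 = 13003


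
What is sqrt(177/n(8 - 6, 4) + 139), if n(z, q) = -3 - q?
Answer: 2*sqrt(1393)/7 ≈ 10.664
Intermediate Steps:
sqrt(177/n(8 - 6, 4) + 139) = sqrt(177/(-3 - 1*4) + 139) = sqrt(177/(-3 - 4) + 139) = sqrt(177/(-7) + 139) = sqrt(177*(-1/7) + 139) = sqrt(-177/7 + 139) = sqrt(796/7) = 2*sqrt(1393)/7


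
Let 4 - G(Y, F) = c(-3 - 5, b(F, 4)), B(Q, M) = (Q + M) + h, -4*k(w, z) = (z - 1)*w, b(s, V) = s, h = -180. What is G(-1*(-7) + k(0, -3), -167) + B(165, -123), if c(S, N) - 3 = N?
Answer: 30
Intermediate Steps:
c(S, N) = 3 + N
k(w, z) = -w*(-1 + z)/4 (k(w, z) = -(z - 1)*w/4 = -(-1 + z)*w/4 = -w*(-1 + z)/4)
B(Q, M) = -180 + M + Q (B(Q, M) = (Q + M) - 180 = (M + Q) - 180 = -180 + M + Q)
G(Y, F) = 1 - F (G(Y, F) = 4 - (3 + F) = 4 + (-3 - F) = 1 - F)
G(-1*(-7) + k(0, -3), -167) + B(165, -123) = (1 - 1*(-167)) + (-180 - 123 + 165) = (1 + 167) - 138 = 168 - 138 = 30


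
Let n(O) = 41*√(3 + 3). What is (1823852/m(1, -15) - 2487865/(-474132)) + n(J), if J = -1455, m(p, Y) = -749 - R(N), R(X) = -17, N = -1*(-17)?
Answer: -71910456607/28922052 + 41*√6 ≈ -2385.9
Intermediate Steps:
N = 17
m(p, Y) = -732 (m(p, Y) = -749 - 1*(-17) = -749 + 17 = -732)
n(O) = 41*√6
(1823852/m(1, -15) - 2487865/(-474132)) + n(J) = (1823852/(-732) - 2487865/(-474132)) + 41*√6 = (1823852*(-1/732) - 2487865*(-1/474132)) + 41*√6 = (-455963/183 + 2487865/474132) + 41*√6 = -71910456607/28922052 + 41*√6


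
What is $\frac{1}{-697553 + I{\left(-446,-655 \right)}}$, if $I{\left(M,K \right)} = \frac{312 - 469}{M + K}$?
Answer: $- \frac{1101}{768005696} \approx -1.4336 \cdot 10^{-6}$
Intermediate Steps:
$I{\left(M,K \right)} = - \frac{157}{K + M}$
$\frac{1}{-697553 + I{\left(-446,-655 \right)}} = \frac{1}{-697553 - \frac{157}{-655 - 446}} = \frac{1}{-697553 - \frac{157}{-1101}} = \frac{1}{-697553 - - \frac{157}{1101}} = \frac{1}{-697553 + \frac{157}{1101}} = \frac{1}{- \frac{768005696}{1101}} = - \frac{1101}{768005696}$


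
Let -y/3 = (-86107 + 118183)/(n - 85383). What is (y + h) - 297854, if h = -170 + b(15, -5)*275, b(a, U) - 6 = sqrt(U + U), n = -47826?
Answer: -4386620882/14801 + 275*I*sqrt(10) ≈ -2.9637e+5 + 869.63*I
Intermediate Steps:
y = 10692/14801 (y = -3*(-86107 + 118183)/(-47826 - 85383) = -96228/(-133209) = -96228*(-1)/133209 = -3*(-3564/14801) = 10692/14801 ≈ 0.72238)
b(a, U) = 6 + sqrt(2)*sqrt(U) (b(a, U) = 6 + sqrt(U + U) = 6 + sqrt(2*U) = 6 + sqrt(2)*sqrt(U))
h = 1480 + 275*I*sqrt(10) (h = -170 + (6 + sqrt(2)*sqrt(-5))*275 = -170 + (6 + sqrt(2)*(I*sqrt(5)))*275 = -170 + (6 + I*sqrt(10))*275 = -170 + (1650 + 275*I*sqrt(10)) = 1480 + 275*I*sqrt(10) ≈ 1480.0 + 869.63*I)
(y + h) - 297854 = (10692/14801 + (1480 + 275*I*sqrt(10))) - 297854 = (21916172/14801 + 275*I*sqrt(10)) - 297854 = -4386620882/14801 + 275*I*sqrt(10)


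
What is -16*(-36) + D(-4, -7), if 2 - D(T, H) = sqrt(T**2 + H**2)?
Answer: 578 - sqrt(65) ≈ 569.94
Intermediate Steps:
D(T, H) = 2 - sqrt(H**2 + T**2) (D(T, H) = 2 - sqrt(T**2 + H**2) = 2 - sqrt(H**2 + T**2))
-16*(-36) + D(-4, -7) = -16*(-36) + (2 - sqrt((-7)**2 + (-4)**2)) = 576 + (2 - sqrt(49 + 16)) = 576 + (2 - sqrt(65)) = 578 - sqrt(65)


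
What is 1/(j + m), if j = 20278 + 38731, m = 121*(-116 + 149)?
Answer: 1/63002 ≈ 1.5873e-5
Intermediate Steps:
m = 3993 (m = 121*33 = 3993)
j = 59009
1/(j + m) = 1/(59009 + 3993) = 1/63002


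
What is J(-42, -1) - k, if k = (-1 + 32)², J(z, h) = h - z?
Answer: -920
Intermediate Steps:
k = 961 (k = 31² = 961)
J(-42, -1) - k = (-1 - 1*(-42)) - 1*961 = (-1 + 42) - 961 = 41 - 961 = -920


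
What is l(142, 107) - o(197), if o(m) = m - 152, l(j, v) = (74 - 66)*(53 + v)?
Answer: 1235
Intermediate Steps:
l(j, v) = 424 + 8*v (l(j, v) = 8*(53 + v) = 424 + 8*v)
o(m) = -152 + m
l(142, 107) - o(197) = (424 + 8*107) - (-152 + 197) = (424 + 856) - 1*45 = 1280 - 45 = 1235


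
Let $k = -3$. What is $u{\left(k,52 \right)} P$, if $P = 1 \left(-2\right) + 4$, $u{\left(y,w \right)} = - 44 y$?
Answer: $264$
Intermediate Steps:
$P = 2$ ($P = -2 + 4 = 2$)
$u{\left(k,52 \right)} P = \left(-44\right) \left(-3\right) 2 = 132 \cdot 2 = 264$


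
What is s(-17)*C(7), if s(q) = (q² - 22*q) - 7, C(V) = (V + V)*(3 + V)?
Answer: 91840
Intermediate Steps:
C(V) = 2*V*(3 + V) (C(V) = (2*V)*(3 + V) = 2*V*(3 + V))
s(q) = -7 + q² - 22*q
s(-17)*C(7) = (-7 + (-17)² - 22*(-17))*(2*7*(3 + 7)) = (-7 + 289 + 374)*(2*7*10) = 656*140 = 91840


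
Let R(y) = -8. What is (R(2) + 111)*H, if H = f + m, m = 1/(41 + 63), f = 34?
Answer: 364311/104 ≈ 3503.0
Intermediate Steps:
m = 1/104 ≈ 0.0096154
H = 3537/104 (H = 34 + 1/104 = 3537/104 ≈ 34.010)
(R(2) + 111)*H = (-8 + 111)*(3537/104) = 103*(3537/104) = 364311/104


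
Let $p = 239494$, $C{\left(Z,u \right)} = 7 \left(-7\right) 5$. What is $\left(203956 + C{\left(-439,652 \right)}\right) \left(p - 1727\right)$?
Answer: $48435753337$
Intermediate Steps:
$C{\left(Z,u \right)} = -245$ ($C{\left(Z,u \right)} = \left(-49\right) 5 = -245$)
$\left(203956 + C{\left(-439,652 \right)}\right) \left(p - 1727\right) = \left(203956 - 245\right) \left(239494 - 1727\right) = 203711 \cdot 237767 = 48435753337$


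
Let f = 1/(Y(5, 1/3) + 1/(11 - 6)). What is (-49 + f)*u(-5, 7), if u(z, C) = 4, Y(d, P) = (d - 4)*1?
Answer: -578/3 ≈ -192.67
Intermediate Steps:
Y(d, P) = -4 + d (Y(d, P) = (-4 + d)*1 = -4 + d)
f = ⅚ (f = 1/((-4 + 5) + 1/(11 - 6)) = 1/(1 + 1/5) = 1/(1 + ⅕) = 1/(6/5) = ⅚ ≈ 0.83333)
(-49 + f)*u(-5, 7) = (-49 + ⅚)*4 = -289/6*4 = -578/3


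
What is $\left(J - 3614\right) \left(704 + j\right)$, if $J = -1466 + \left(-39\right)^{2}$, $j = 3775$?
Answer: $-15940761$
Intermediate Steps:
$J = 55$ ($J = -1466 + 1521 = 55$)
$\left(J - 3614\right) \left(704 + j\right) = \left(55 - 3614\right) \left(704 + 3775\right) = \left(-3559\right) 4479 = -15940761$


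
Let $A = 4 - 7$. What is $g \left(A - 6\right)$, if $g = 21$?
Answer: $-189$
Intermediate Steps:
$A = -3$ ($A = 4 - 7 = -3$)
$g \left(A - 6\right) = 21 \left(-3 - 6\right) = 21 \left(-9\right) = -189$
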